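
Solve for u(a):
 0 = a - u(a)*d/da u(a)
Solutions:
 u(a) = -sqrt(C1 + a^2)
 u(a) = sqrt(C1 + a^2)


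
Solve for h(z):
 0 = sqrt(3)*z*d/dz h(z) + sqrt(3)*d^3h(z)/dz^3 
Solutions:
 h(z) = C1 + Integral(C2*airyai(-z) + C3*airybi(-z), z)


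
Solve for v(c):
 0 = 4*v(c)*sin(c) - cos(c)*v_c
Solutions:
 v(c) = C1/cos(c)^4


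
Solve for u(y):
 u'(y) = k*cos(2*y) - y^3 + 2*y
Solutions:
 u(y) = C1 + k*sin(2*y)/2 - y^4/4 + y^2


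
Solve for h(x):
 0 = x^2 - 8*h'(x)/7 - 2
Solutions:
 h(x) = C1 + 7*x^3/24 - 7*x/4


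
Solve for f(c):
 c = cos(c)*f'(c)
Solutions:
 f(c) = C1 + Integral(c/cos(c), c)


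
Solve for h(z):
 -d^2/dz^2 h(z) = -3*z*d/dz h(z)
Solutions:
 h(z) = C1 + C2*erfi(sqrt(6)*z/2)


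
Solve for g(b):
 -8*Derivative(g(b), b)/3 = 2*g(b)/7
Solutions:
 g(b) = C1*exp(-3*b/28)


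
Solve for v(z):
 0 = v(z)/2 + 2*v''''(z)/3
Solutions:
 v(z) = (C1*sin(3^(1/4)*z/2) + C2*cos(3^(1/4)*z/2))*exp(-3^(1/4)*z/2) + (C3*sin(3^(1/4)*z/2) + C4*cos(3^(1/4)*z/2))*exp(3^(1/4)*z/2)


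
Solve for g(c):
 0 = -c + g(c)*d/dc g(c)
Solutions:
 g(c) = -sqrt(C1 + c^2)
 g(c) = sqrt(C1 + c^2)


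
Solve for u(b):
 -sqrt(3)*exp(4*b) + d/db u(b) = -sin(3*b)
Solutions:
 u(b) = C1 + sqrt(3)*exp(4*b)/4 + cos(3*b)/3


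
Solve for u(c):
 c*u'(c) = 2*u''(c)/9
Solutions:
 u(c) = C1 + C2*erfi(3*c/2)


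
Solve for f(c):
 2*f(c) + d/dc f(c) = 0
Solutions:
 f(c) = C1*exp(-2*c)


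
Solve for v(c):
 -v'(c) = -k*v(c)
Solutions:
 v(c) = C1*exp(c*k)


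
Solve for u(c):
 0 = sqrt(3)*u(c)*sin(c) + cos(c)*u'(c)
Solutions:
 u(c) = C1*cos(c)^(sqrt(3))


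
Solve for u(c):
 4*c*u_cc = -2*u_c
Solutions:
 u(c) = C1 + C2*sqrt(c)


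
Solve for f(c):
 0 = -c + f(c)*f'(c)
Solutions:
 f(c) = -sqrt(C1 + c^2)
 f(c) = sqrt(C1 + c^2)


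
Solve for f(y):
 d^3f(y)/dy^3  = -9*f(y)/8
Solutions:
 f(y) = C3*exp(-3^(2/3)*y/2) + (C1*sin(3*3^(1/6)*y/4) + C2*cos(3*3^(1/6)*y/4))*exp(3^(2/3)*y/4)


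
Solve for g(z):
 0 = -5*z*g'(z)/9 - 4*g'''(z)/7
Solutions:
 g(z) = C1 + Integral(C2*airyai(-210^(1/3)*z/6) + C3*airybi(-210^(1/3)*z/6), z)


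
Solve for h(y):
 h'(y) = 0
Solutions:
 h(y) = C1


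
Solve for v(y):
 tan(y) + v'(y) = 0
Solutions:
 v(y) = C1 + log(cos(y))


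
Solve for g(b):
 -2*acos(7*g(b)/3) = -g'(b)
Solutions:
 Integral(1/acos(7*_y/3), (_y, g(b))) = C1 + 2*b


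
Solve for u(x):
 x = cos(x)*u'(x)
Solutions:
 u(x) = C1 + Integral(x/cos(x), x)


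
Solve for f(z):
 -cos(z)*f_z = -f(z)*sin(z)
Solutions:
 f(z) = C1/cos(z)


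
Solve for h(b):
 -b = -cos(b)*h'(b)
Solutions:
 h(b) = C1 + Integral(b/cos(b), b)


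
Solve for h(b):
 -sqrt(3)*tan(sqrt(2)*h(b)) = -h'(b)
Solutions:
 h(b) = sqrt(2)*(pi - asin(C1*exp(sqrt(6)*b)))/2
 h(b) = sqrt(2)*asin(C1*exp(sqrt(6)*b))/2


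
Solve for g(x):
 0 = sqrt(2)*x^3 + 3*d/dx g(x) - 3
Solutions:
 g(x) = C1 - sqrt(2)*x^4/12 + x


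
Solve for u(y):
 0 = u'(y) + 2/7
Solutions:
 u(y) = C1 - 2*y/7


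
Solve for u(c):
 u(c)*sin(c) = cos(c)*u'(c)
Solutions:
 u(c) = C1/cos(c)


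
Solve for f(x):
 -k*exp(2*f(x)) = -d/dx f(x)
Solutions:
 f(x) = log(-sqrt(-1/(C1 + k*x))) - log(2)/2
 f(x) = log(-1/(C1 + k*x))/2 - log(2)/2


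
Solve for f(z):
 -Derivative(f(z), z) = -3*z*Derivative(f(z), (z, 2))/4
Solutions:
 f(z) = C1 + C2*z^(7/3)


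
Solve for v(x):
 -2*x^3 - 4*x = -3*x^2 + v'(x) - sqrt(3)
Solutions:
 v(x) = C1 - x^4/2 + x^3 - 2*x^2 + sqrt(3)*x


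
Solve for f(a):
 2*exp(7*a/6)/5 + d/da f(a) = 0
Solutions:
 f(a) = C1 - 12*exp(7*a/6)/35


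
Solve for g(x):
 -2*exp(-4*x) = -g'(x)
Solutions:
 g(x) = C1 - exp(-4*x)/2


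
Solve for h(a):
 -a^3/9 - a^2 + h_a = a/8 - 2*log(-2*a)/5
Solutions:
 h(a) = C1 + a^4/36 + a^3/3 + a^2/16 - 2*a*log(-a)/5 + 2*a*(1 - log(2))/5


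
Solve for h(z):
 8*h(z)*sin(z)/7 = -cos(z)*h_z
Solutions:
 h(z) = C1*cos(z)^(8/7)


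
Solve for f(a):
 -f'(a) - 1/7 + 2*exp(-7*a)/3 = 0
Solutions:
 f(a) = C1 - a/7 - 2*exp(-7*a)/21


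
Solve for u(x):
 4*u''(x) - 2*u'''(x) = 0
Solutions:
 u(x) = C1 + C2*x + C3*exp(2*x)


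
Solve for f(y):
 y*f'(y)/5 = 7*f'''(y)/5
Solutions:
 f(y) = C1 + Integral(C2*airyai(7^(2/3)*y/7) + C3*airybi(7^(2/3)*y/7), y)


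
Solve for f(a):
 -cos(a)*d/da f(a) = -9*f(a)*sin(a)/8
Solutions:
 f(a) = C1/cos(a)^(9/8)


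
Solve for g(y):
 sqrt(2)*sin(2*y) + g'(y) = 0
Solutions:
 g(y) = C1 + sqrt(2)*cos(2*y)/2


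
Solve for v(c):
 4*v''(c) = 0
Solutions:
 v(c) = C1 + C2*c


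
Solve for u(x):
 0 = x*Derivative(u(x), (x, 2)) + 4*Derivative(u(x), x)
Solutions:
 u(x) = C1 + C2/x^3


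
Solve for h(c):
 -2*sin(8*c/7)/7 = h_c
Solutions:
 h(c) = C1 + cos(8*c/7)/4


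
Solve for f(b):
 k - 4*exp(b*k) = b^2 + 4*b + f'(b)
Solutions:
 f(b) = C1 - b^3/3 - 2*b^2 + b*k - 4*exp(b*k)/k


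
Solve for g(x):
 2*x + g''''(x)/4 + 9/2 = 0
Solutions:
 g(x) = C1 + C2*x + C3*x^2 + C4*x^3 - x^5/15 - 3*x^4/4


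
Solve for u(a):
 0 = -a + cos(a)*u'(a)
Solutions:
 u(a) = C1 + Integral(a/cos(a), a)


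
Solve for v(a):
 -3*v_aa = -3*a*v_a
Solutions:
 v(a) = C1 + C2*erfi(sqrt(2)*a/2)


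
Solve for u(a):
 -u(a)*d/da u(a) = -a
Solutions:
 u(a) = -sqrt(C1 + a^2)
 u(a) = sqrt(C1 + a^2)


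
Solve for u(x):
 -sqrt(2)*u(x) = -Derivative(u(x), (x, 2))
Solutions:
 u(x) = C1*exp(-2^(1/4)*x) + C2*exp(2^(1/4)*x)


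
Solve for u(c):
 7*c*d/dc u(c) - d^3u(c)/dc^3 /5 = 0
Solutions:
 u(c) = C1 + Integral(C2*airyai(35^(1/3)*c) + C3*airybi(35^(1/3)*c), c)


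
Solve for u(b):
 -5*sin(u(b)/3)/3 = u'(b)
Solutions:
 5*b/3 + 3*log(cos(u(b)/3) - 1)/2 - 3*log(cos(u(b)/3) + 1)/2 = C1


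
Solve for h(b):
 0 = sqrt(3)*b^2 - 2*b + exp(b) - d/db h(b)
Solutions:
 h(b) = C1 + sqrt(3)*b^3/3 - b^2 + exp(b)


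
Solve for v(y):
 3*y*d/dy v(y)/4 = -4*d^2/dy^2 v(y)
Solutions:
 v(y) = C1 + C2*erf(sqrt(6)*y/8)


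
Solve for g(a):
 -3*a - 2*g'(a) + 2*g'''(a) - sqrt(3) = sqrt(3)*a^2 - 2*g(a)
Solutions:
 g(a) = C1*exp(6^(1/3)*a*(2*3^(1/3)/(sqrt(69) + 9)^(1/3) + 2^(1/3)*(sqrt(69) + 9)^(1/3))/12)*sin(2^(1/3)*3^(1/6)*a*(-2^(1/3)*3^(2/3)*(sqrt(69) + 9)^(1/3) + 6/(sqrt(69) + 9)^(1/3))/12) + C2*exp(6^(1/3)*a*(2*3^(1/3)/(sqrt(69) + 9)^(1/3) + 2^(1/3)*(sqrt(69) + 9)^(1/3))/12)*cos(2^(1/3)*3^(1/6)*a*(-2^(1/3)*3^(2/3)*(sqrt(69) + 9)^(1/3) + 6/(sqrt(69) + 9)^(1/3))/12) + C3*exp(-6^(1/3)*a*(2*3^(1/3)/(sqrt(69) + 9)^(1/3) + 2^(1/3)*(sqrt(69) + 9)^(1/3))/6) + sqrt(3)*a^2/2 + 3*a/2 + sqrt(3)*a + 3/2 + 3*sqrt(3)/2


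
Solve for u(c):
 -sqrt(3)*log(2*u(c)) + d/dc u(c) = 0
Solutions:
 -sqrt(3)*Integral(1/(log(_y) + log(2)), (_y, u(c)))/3 = C1 - c


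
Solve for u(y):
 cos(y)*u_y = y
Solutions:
 u(y) = C1 + Integral(y/cos(y), y)


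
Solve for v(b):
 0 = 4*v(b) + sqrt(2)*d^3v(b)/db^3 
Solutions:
 v(b) = C3*exp(-sqrt(2)*b) + (C1*sin(sqrt(6)*b/2) + C2*cos(sqrt(6)*b/2))*exp(sqrt(2)*b/2)


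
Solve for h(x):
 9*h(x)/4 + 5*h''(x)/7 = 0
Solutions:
 h(x) = C1*sin(3*sqrt(35)*x/10) + C2*cos(3*sqrt(35)*x/10)


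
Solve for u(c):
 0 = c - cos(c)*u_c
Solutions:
 u(c) = C1 + Integral(c/cos(c), c)


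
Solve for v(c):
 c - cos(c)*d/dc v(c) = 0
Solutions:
 v(c) = C1 + Integral(c/cos(c), c)


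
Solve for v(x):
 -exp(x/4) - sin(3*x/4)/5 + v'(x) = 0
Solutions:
 v(x) = C1 + 4*exp(x/4) - 4*cos(3*x/4)/15


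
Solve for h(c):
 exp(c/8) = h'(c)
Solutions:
 h(c) = C1 + 8*exp(c/8)


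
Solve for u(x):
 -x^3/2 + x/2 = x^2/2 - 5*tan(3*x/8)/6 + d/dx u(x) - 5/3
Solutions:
 u(x) = C1 - x^4/8 - x^3/6 + x^2/4 + 5*x/3 - 20*log(cos(3*x/8))/9


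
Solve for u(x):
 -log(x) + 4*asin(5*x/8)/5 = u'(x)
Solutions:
 u(x) = C1 - x*log(x) + 4*x*asin(5*x/8)/5 + x + 4*sqrt(64 - 25*x^2)/25


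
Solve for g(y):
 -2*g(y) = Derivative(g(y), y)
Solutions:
 g(y) = C1*exp(-2*y)


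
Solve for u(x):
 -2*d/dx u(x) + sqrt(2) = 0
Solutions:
 u(x) = C1 + sqrt(2)*x/2


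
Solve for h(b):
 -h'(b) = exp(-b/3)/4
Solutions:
 h(b) = C1 + 3*exp(-b/3)/4


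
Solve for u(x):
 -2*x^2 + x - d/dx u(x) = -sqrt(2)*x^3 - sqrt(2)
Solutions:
 u(x) = C1 + sqrt(2)*x^4/4 - 2*x^3/3 + x^2/2 + sqrt(2)*x


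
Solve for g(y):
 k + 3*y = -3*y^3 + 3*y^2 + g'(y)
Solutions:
 g(y) = C1 + k*y + 3*y^4/4 - y^3 + 3*y^2/2


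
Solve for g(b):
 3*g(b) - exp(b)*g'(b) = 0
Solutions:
 g(b) = C1*exp(-3*exp(-b))


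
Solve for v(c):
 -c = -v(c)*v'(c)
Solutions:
 v(c) = -sqrt(C1 + c^2)
 v(c) = sqrt(C1 + c^2)


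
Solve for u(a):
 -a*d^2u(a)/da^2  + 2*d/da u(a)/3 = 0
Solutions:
 u(a) = C1 + C2*a^(5/3)


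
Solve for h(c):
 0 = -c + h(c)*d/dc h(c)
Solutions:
 h(c) = -sqrt(C1 + c^2)
 h(c) = sqrt(C1 + c^2)


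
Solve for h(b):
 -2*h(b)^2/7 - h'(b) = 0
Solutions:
 h(b) = 7/(C1 + 2*b)


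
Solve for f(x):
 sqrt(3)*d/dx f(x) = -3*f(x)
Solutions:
 f(x) = C1*exp(-sqrt(3)*x)


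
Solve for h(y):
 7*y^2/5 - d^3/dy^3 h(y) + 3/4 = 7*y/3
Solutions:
 h(y) = C1 + C2*y + C3*y^2 + 7*y^5/300 - 7*y^4/72 + y^3/8


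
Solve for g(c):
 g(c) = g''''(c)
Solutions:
 g(c) = C1*exp(-c) + C2*exp(c) + C3*sin(c) + C4*cos(c)


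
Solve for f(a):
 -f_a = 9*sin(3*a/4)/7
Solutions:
 f(a) = C1 + 12*cos(3*a/4)/7


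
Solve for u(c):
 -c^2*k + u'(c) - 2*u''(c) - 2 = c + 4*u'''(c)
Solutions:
 u(c) = C1 + C2*exp(c*(-1 + sqrt(5))/4) + C3*exp(-c*(1 + sqrt(5))/4) + c^3*k/3 + 2*c^2*k + c^2/2 + 16*c*k + 4*c


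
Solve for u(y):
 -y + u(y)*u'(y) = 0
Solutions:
 u(y) = -sqrt(C1 + y^2)
 u(y) = sqrt(C1 + y^2)


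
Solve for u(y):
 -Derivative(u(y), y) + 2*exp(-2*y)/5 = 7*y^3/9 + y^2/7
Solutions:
 u(y) = C1 - 7*y^4/36 - y^3/21 - exp(-2*y)/5


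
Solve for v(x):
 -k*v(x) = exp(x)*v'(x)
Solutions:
 v(x) = C1*exp(k*exp(-x))


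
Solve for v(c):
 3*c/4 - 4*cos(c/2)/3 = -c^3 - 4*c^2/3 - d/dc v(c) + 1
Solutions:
 v(c) = C1 - c^4/4 - 4*c^3/9 - 3*c^2/8 + c + 8*sin(c/2)/3


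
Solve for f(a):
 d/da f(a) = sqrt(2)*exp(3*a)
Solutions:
 f(a) = C1 + sqrt(2)*exp(3*a)/3


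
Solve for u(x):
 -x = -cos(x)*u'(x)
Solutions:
 u(x) = C1 + Integral(x/cos(x), x)


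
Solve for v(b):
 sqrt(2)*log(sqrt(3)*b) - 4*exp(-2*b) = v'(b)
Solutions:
 v(b) = C1 + sqrt(2)*b*log(b) + sqrt(2)*b*(-1 + log(3)/2) + 2*exp(-2*b)


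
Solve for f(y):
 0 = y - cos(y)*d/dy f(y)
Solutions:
 f(y) = C1 + Integral(y/cos(y), y)


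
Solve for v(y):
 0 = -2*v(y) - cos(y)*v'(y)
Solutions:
 v(y) = C1*(sin(y) - 1)/(sin(y) + 1)


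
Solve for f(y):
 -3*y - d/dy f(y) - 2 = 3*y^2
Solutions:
 f(y) = C1 - y^3 - 3*y^2/2 - 2*y


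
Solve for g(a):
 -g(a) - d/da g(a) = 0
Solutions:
 g(a) = C1*exp(-a)


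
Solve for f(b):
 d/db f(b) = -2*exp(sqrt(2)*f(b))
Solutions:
 f(b) = sqrt(2)*(2*log(1/(C1 + 2*b)) - log(2))/4


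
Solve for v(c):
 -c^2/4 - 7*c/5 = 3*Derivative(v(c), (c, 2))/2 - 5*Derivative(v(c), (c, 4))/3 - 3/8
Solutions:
 v(c) = C1 + C2*c + C3*exp(-3*sqrt(10)*c/10) + C4*exp(3*sqrt(10)*c/10) - c^4/72 - 7*c^3/45 - 13*c^2/216


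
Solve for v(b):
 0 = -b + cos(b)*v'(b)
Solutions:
 v(b) = C1 + Integral(b/cos(b), b)


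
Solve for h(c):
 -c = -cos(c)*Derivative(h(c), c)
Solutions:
 h(c) = C1 + Integral(c/cos(c), c)


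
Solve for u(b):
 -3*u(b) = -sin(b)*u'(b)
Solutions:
 u(b) = C1*(cos(b) - 1)^(3/2)/(cos(b) + 1)^(3/2)


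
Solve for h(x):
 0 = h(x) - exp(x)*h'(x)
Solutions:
 h(x) = C1*exp(-exp(-x))


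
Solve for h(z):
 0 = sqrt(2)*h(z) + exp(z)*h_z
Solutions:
 h(z) = C1*exp(sqrt(2)*exp(-z))


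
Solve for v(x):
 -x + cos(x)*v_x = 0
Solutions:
 v(x) = C1 + Integral(x/cos(x), x)


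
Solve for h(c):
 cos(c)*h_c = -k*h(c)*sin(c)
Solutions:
 h(c) = C1*exp(k*log(cos(c)))


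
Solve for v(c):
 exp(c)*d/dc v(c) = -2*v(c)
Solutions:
 v(c) = C1*exp(2*exp(-c))


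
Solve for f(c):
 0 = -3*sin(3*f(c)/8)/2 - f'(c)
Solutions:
 3*c/2 + 4*log(cos(3*f(c)/8) - 1)/3 - 4*log(cos(3*f(c)/8) + 1)/3 = C1


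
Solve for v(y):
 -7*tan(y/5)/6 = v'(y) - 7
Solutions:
 v(y) = C1 + 7*y + 35*log(cos(y/5))/6


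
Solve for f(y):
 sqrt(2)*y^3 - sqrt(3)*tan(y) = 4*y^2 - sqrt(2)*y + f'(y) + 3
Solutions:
 f(y) = C1 + sqrt(2)*y^4/4 - 4*y^3/3 + sqrt(2)*y^2/2 - 3*y + sqrt(3)*log(cos(y))


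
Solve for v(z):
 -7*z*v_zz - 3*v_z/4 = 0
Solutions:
 v(z) = C1 + C2*z^(25/28)


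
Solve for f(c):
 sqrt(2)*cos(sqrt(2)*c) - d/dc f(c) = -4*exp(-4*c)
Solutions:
 f(c) = C1 + sin(sqrt(2)*c) - exp(-4*c)


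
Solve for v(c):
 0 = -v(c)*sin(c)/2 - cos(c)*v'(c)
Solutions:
 v(c) = C1*sqrt(cos(c))


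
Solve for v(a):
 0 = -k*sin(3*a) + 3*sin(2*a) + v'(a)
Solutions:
 v(a) = C1 - k*cos(3*a)/3 + 3*cos(2*a)/2


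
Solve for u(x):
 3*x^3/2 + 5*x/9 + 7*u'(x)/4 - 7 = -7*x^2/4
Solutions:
 u(x) = C1 - 3*x^4/14 - x^3/3 - 10*x^2/63 + 4*x


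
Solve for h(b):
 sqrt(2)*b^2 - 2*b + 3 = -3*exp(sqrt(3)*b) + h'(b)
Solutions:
 h(b) = C1 + sqrt(2)*b^3/3 - b^2 + 3*b + sqrt(3)*exp(sqrt(3)*b)


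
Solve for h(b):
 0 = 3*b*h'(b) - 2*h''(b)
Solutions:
 h(b) = C1 + C2*erfi(sqrt(3)*b/2)


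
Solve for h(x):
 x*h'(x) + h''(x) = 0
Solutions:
 h(x) = C1 + C2*erf(sqrt(2)*x/2)


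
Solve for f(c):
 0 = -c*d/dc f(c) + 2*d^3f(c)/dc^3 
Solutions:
 f(c) = C1 + Integral(C2*airyai(2^(2/3)*c/2) + C3*airybi(2^(2/3)*c/2), c)


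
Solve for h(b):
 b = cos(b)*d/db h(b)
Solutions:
 h(b) = C1 + Integral(b/cos(b), b)


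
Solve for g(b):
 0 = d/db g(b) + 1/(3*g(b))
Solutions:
 g(b) = -sqrt(C1 - 6*b)/3
 g(b) = sqrt(C1 - 6*b)/3


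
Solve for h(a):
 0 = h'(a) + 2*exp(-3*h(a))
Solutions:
 h(a) = log(C1 - 6*a)/3
 h(a) = log((-3^(1/3) - 3^(5/6)*I)*(C1 - 2*a)^(1/3)/2)
 h(a) = log((-3^(1/3) + 3^(5/6)*I)*(C1 - 2*a)^(1/3)/2)


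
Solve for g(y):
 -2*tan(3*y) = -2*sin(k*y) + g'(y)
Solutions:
 g(y) = C1 + 2*Piecewise((-cos(k*y)/k, Ne(k, 0)), (0, True)) + 2*log(cos(3*y))/3


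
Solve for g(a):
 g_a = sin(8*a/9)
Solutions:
 g(a) = C1 - 9*cos(8*a/9)/8


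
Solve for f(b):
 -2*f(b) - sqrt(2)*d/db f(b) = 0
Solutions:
 f(b) = C1*exp(-sqrt(2)*b)


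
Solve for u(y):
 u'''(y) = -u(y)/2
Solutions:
 u(y) = C3*exp(-2^(2/3)*y/2) + (C1*sin(2^(2/3)*sqrt(3)*y/4) + C2*cos(2^(2/3)*sqrt(3)*y/4))*exp(2^(2/3)*y/4)


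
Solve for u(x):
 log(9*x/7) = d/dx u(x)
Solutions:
 u(x) = C1 + x*log(x) - x + x*log(9/7)


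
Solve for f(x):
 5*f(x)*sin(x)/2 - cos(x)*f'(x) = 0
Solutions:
 f(x) = C1/cos(x)^(5/2)


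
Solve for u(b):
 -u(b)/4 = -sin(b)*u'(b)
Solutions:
 u(b) = C1*(cos(b) - 1)^(1/8)/(cos(b) + 1)^(1/8)


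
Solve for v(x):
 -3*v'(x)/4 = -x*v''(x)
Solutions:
 v(x) = C1 + C2*x^(7/4)


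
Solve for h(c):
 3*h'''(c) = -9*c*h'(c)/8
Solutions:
 h(c) = C1 + Integral(C2*airyai(-3^(1/3)*c/2) + C3*airybi(-3^(1/3)*c/2), c)


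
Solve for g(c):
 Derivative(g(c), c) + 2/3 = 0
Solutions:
 g(c) = C1 - 2*c/3


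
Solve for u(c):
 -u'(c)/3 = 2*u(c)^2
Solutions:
 u(c) = 1/(C1 + 6*c)


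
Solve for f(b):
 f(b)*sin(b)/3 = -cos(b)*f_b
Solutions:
 f(b) = C1*cos(b)^(1/3)


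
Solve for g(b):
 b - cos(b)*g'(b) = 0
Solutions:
 g(b) = C1 + Integral(b/cos(b), b)


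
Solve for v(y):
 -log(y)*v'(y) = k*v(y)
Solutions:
 v(y) = C1*exp(-k*li(y))


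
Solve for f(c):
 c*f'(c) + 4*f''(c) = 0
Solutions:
 f(c) = C1 + C2*erf(sqrt(2)*c/4)


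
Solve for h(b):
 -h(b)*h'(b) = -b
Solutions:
 h(b) = -sqrt(C1 + b^2)
 h(b) = sqrt(C1 + b^2)


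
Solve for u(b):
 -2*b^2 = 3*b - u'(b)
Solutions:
 u(b) = C1 + 2*b^3/3 + 3*b^2/2


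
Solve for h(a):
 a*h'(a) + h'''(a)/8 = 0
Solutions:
 h(a) = C1 + Integral(C2*airyai(-2*a) + C3*airybi(-2*a), a)


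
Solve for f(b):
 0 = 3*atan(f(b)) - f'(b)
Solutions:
 Integral(1/atan(_y), (_y, f(b))) = C1 + 3*b


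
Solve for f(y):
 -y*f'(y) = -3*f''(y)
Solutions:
 f(y) = C1 + C2*erfi(sqrt(6)*y/6)


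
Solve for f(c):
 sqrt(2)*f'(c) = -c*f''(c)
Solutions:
 f(c) = C1 + C2*c^(1 - sqrt(2))


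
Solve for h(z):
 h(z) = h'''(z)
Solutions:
 h(z) = C3*exp(z) + (C1*sin(sqrt(3)*z/2) + C2*cos(sqrt(3)*z/2))*exp(-z/2)


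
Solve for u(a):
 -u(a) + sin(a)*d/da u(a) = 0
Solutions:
 u(a) = C1*sqrt(cos(a) - 1)/sqrt(cos(a) + 1)


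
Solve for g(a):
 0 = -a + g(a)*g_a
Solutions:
 g(a) = -sqrt(C1 + a^2)
 g(a) = sqrt(C1 + a^2)


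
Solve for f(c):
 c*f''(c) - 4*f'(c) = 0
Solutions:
 f(c) = C1 + C2*c^5


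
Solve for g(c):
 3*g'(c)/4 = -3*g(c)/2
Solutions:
 g(c) = C1*exp(-2*c)


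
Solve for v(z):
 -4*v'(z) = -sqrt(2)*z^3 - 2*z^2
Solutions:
 v(z) = C1 + sqrt(2)*z^4/16 + z^3/6


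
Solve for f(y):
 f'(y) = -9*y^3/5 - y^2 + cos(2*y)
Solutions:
 f(y) = C1 - 9*y^4/20 - y^3/3 + sin(2*y)/2


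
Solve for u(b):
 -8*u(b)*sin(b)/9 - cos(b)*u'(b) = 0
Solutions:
 u(b) = C1*cos(b)^(8/9)


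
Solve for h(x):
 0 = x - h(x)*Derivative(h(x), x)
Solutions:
 h(x) = -sqrt(C1 + x^2)
 h(x) = sqrt(C1 + x^2)


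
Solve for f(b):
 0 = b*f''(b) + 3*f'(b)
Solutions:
 f(b) = C1 + C2/b^2


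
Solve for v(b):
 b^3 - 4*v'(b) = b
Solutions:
 v(b) = C1 + b^4/16 - b^2/8


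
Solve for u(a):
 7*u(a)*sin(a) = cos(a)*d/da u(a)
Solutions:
 u(a) = C1/cos(a)^7


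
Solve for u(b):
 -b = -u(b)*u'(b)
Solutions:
 u(b) = -sqrt(C1 + b^2)
 u(b) = sqrt(C1 + b^2)


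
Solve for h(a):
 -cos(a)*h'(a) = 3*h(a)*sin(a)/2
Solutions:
 h(a) = C1*cos(a)^(3/2)


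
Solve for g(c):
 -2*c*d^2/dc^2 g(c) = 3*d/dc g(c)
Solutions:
 g(c) = C1 + C2/sqrt(c)


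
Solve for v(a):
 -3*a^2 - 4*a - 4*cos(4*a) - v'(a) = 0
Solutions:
 v(a) = C1 - a^3 - 2*a^2 - sin(4*a)


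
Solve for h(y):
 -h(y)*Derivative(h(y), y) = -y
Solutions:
 h(y) = -sqrt(C1 + y^2)
 h(y) = sqrt(C1 + y^2)


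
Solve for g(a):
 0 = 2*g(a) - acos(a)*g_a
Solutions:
 g(a) = C1*exp(2*Integral(1/acos(a), a))


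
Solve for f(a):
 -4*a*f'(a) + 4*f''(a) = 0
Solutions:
 f(a) = C1 + C2*erfi(sqrt(2)*a/2)


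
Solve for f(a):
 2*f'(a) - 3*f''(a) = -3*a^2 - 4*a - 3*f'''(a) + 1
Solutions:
 f(a) = C1 - a^3/2 - 13*a^2/4 - 19*a/4 + (C2*sin(sqrt(15)*a/6) + C3*cos(sqrt(15)*a/6))*exp(a/2)


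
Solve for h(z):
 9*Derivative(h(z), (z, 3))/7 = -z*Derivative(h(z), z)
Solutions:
 h(z) = C1 + Integral(C2*airyai(-21^(1/3)*z/3) + C3*airybi(-21^(1/3)*z/3), z)


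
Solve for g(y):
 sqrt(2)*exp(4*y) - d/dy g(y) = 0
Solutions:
 g(y) = C1 + sqrt(2)*exp(4*y)/4


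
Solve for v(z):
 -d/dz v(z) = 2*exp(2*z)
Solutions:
 v(z) = C1 - exp(2*z)


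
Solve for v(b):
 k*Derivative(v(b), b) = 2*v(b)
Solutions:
 v(b) = C1*exp(2*b/k)


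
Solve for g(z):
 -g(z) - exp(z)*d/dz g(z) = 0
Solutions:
 g(z) = C1*exp(exp(-z))


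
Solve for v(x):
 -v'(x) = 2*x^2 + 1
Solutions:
 v(x) = C1 - 2*x^3/3 - x


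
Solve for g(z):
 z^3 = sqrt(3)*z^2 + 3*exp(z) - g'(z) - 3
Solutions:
 g(z) = C1 - z^4/4 + sqrt(3)*z^3/3 - 3*z + 3*exp(z)


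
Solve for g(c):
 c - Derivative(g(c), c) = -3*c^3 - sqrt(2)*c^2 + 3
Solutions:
 g(c) = C1 + 3*c^4/4 + sqrt(2)*c^3/3 + c^2/2 - 3*c


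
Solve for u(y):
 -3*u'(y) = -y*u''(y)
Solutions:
 u(y) = C1 + C2*y^4


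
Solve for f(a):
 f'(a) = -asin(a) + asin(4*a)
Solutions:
 f(a) = C1 - a*asin(a) + a*asin(4*a) + sqrt(1 - 16*a^2)/4 - sqrt(1 - a^2)


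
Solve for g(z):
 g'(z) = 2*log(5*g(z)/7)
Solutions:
 -Integral(1/(log(_y) - log(7) + log(5)), (_y, g(z)))/2 = C1 - z


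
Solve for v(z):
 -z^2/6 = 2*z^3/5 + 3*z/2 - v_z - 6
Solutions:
 v(z) = C1 + z^4/10 + z^3/18 + 3*z^2/4 - 6*z


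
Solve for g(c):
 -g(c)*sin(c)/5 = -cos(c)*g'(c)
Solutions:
 g(c) = C1/cos(c)^(1/5)


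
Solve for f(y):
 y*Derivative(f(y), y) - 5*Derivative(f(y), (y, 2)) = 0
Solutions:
 f(y) = C1 + C2*erfi(sqrt(10)*y/10)


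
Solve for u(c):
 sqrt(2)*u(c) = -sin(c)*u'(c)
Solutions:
 u(c) = C1*(cos(c) + 1)^(sqrt(2)/2)/(cos(c) - 1)^(sqrt(2)/2)


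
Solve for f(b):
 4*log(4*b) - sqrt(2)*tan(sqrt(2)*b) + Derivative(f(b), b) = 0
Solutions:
 f(b) = C1 - 4*b*log(b) - 8*b*log(2) + 4*b - log(cos(sqrt(2)*b))


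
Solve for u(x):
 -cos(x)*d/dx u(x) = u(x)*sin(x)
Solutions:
 u(x) = C1*cos(x)


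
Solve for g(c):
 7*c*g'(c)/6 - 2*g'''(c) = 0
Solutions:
 g(c) = C1 + Integral(C2*airyai(126^(1/3)*c/6) + C3*airybi(126^(1/3)*c/6), c)


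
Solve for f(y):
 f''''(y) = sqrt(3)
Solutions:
 f(y) = C1 + C2*y + C3*y^2 + C4*y^3 + sqrt(3)*y^4/24


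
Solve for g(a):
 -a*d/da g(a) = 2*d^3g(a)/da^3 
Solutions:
 g(a) = C1 + Integral(C2*airyai(-2^(2/3)*a/2) + C3*airybi(-2^(2/3)*a/2), a)


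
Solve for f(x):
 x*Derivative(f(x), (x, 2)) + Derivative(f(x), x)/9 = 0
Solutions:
 f(x) = C1 + C2*x^(8/9)


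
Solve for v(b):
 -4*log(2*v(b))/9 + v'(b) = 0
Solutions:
 -9*Integral(1/(log(_y) + log(2)), (_y, v(b)))/4 = C1 - b


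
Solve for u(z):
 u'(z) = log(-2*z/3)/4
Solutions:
 u(z) = C1 + z*log(-z)/4 + z*(-log(3) - 1 + log(2))/4


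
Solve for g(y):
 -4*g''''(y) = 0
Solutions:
 g(y) = C1 + C2*y + C3*y^2 + C4*y^3


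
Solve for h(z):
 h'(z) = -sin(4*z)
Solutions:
 h(z) = C1 + cos(4*z)/4


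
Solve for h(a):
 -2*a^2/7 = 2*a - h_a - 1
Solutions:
 h(a) = C1 + 2*a^3/21 + a^2 - a


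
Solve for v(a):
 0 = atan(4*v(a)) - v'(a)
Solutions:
 Integral(1/atan(4*_y), (_y, v(a))) = C1 + a


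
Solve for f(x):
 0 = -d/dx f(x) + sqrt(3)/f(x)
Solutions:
 f(x) = -sqrt(C1 + 2*sqrt(3)*x)
 f(x) = sqrt(C1 + 2*sqrt(3)*x)


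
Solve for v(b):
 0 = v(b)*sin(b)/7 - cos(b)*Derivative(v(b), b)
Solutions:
 v(b) = C1/cos(b)^(1/7)


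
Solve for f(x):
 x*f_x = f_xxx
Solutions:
 f(x) = C1 + Integral(C2*airyai(x) + C3*airybi(x), x)


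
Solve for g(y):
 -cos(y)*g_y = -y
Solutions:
 g(y) = C1 + Integral(y/cos(y), y)


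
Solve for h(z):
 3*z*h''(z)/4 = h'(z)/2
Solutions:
 h(z) = C1 + C2*z^(5/3)


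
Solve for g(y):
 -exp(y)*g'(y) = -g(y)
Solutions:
 g(y) = C1*exp(-exp(-y))


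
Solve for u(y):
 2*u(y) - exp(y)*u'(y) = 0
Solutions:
 u(y) = C1*exp(-2*exp(-y))


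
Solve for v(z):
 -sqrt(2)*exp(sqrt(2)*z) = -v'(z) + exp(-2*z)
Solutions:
 v(z) = C1 + exp(sqrt(2)*z) - exp(-2*z)/2


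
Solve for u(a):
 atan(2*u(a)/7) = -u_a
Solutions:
 Integral(1/atan(2*_y/7), (_y, u(a))) = C1 - a


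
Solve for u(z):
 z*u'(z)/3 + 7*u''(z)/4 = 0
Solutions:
 u(z) = C1 + C2*erf(sqrt(42)*z/21)


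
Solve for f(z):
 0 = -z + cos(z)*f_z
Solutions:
 f(z) = C1 + Integral(z/cos(z), z)


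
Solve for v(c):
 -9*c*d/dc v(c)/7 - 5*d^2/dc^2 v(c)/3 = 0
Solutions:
 v(c) = C1 + C2*erf(3*sqrt(210)*c/70)


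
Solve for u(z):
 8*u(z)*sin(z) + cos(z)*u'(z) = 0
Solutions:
 u(z) = C1*cos(z)^8


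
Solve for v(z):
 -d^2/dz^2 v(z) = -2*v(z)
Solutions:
 v(z) = C1*exp(-sqrt(2)*z) + C2*exp(sqrt(2)*z)


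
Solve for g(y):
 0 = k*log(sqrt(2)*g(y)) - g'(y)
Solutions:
 Integral(1/(2*log(_y) + log(2)), (_y, g(y))) = C1 + k*y/2


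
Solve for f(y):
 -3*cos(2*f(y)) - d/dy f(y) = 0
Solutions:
 f(y) = -asin((C1 + exp(12*y))/(C1 - exp(12*y)))/2 + pi/2
 f(y) = asin((C1 + exp(12*y))/(C1 - exp(12*y)))/2


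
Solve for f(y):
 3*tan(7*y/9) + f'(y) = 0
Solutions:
 f(y) = C1 + 27*log(cos(7*y/9))/7


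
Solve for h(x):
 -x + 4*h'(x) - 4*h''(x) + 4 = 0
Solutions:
 h(x) = C1 + C2*exp(x) + x^2/8 - 3*x/4


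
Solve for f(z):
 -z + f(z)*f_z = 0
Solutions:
 f(z) = -sqrt(C1 + z^2)
 f(z) = sqrt(C1 + z^2)


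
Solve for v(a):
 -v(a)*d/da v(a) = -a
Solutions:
 v(a) = -sqrt(C1 + a^2)
 v(a) = sqrt(C1 + a^2)


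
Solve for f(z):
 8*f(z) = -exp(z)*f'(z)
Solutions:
 f(z) = C1*exp(8*exp(-z))


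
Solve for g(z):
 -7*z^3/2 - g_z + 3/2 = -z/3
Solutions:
 g(z) = C1 - 7*z^4/8 + z^2/6 + 3*z/2


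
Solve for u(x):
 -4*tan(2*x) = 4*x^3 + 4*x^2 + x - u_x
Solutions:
 u(x) = C1 + x^4 + 4*x^3/3 + x^2/2 - 2*log(cos(2*x))


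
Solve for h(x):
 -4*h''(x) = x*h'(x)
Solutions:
 h(x) = C1 + C2*erf(sqrt(2)*x/4)


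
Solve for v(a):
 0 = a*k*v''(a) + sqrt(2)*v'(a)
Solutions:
 v(a) = C1 + a^(((re(k) - sqrt(2))*re(k) + im(k)^2)/(re(k)^2 + im(k)^2))*(C2*sin(sqrt(2)*log(a)*Abs(im(k))/(re(k)^2 + im(k)^2)) + C3*cos(sqrt(2)*log(a)*im(k)/(re(k)^2 + im(k)^2)))


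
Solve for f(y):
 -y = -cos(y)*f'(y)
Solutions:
 f(y) = C1 + Integral(y/cos(y), y)


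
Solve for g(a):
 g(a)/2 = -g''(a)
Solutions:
 g(a) = C1*sin(sqrt(2)*a/2) + C2*cos(sqrt(2)*a/2)


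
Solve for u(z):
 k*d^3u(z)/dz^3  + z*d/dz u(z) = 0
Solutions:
 u(z) = C1 + Integral(C2*airyai(z*(-1/k)^(1/3)) + C3*airybi(z*(-1/k)^(1/3)), z)


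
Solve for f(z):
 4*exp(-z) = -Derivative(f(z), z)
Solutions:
 f(z) = C1 + 4*exp(-z)


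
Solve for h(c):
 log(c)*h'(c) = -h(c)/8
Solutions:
 h(c) = C1*exp(-li(c)/8)


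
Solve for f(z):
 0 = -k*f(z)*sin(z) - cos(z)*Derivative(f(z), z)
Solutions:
 f(z) = C1*exp(k*log(cos(z)))


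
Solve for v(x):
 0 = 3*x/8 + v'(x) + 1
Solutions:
 v(x) = C1 - 3*x^2/16 - x


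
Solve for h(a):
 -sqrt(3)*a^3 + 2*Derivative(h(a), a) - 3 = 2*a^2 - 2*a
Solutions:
 h(a) = C1 + sqrt(3)*a^4/8 + a^3/3 - a^2/2 + 3*a/2


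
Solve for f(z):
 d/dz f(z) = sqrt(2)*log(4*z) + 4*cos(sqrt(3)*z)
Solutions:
 f(z) = C1 + sqrt(2)*z*(log(z) - 1) + 2*sqrt(2)*z*log(2) + 4*sqrt(3)*sin(sqrt(3)*z)/3


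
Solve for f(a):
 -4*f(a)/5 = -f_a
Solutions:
 f(a) = C1*exp(4*a/5)


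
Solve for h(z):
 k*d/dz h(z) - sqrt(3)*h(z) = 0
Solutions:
 h(z) = C1*exp(sqrt(3)*z/k)


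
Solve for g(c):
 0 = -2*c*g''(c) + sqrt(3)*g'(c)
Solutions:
 g(c) = C1 + C2*c^(sqrt(3)/2 + 1)


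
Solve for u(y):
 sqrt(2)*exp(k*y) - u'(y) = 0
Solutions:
 u(y) = C1 + sqrt(2)*exp(k*y)/k


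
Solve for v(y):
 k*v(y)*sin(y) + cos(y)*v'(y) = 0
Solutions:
 v(y) = C1*exp(k*log(cos(y)))


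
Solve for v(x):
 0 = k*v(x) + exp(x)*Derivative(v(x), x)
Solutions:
 v(x) = C1*exp(k*exp(-x))


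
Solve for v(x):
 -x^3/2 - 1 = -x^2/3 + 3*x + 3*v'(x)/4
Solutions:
 v(x) = C1 - x^4/6 + 4*x^3/27 - 2*x^2 - 4*x/3


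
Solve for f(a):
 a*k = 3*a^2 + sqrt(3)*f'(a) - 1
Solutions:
 f(a) = C1 - sqrt(3)*a^3/3 + sqrt(3)*a^2*k/6 + sqrt(3)*a/3


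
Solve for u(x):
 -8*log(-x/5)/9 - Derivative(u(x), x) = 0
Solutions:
 u(x) = C1 - 8*x*log(-x)/9 + 8*x*(1 + log(5))/9


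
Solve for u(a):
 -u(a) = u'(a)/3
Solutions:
 u(a) = C1*exp(-3*a)


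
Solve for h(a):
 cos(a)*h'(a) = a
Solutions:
 h(a) = C1 + Integral(a/cos(a), a)


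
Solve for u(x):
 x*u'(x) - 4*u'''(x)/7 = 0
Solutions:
 u(x) = C1 + Integral(C2*airyai(14^(1/3)*x/2) + C3*airybi(14^(1/3)*x/2), x)


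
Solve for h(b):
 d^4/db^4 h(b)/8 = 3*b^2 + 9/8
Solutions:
 h(b) = C1 + C2*b + C3*b^2 + C4*b^3 + b^6/15 + 3*b^4/8


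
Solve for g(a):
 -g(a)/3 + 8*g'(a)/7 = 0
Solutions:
 g(a) = C1*exp(7*a/24)


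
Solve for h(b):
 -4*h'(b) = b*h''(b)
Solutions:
 h(b) = C1 + C2/b^3


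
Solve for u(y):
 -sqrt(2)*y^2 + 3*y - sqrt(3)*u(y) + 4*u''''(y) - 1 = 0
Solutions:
 u(y) = C1*exp(-sqrt(2)*3^(1/8)*y/2) + C2*exp(sqrt(2)*3^(1/8)*y/2) + C3*sin(sqrt(2)*3^(1/8)*y/2) + C4*cos(sqrt(2)*3^(1/8)*y/2) - sqrt(6)*y^2/3 + sqrt(3)*y - sqrt(3)/3


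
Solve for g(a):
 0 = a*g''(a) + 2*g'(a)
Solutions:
 g(a) = C1 + C2/a


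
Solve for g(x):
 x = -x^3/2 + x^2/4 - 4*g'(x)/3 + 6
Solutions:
 g(x) = C1 - 3*x^4/32 + x^3/16 - 3*x^2/8 + 9*x/2


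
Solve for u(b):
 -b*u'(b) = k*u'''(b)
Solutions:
 u(b) = C1 + Integral(C2*airyai(b*(-1/k)^(1/3)) + C3*airybi(b*(-1/k)^(1/3)), b)


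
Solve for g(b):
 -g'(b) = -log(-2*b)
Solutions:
 g(b) = C1 + b*log(-b) + b*(-1 + log(2))


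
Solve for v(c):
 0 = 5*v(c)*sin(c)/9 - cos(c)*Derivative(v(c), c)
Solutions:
 v(c) = C1/cos(c)^(5/9)


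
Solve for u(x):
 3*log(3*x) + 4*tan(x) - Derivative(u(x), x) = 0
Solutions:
 u(x) = C1 + 3*x*log(x) - 3*x + 3*x*log(3) - 4*log(cos(x))


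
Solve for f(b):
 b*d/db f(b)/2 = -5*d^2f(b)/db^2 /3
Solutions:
 f(b) = C1 + C2*erf(sqrt(15)*b/10)


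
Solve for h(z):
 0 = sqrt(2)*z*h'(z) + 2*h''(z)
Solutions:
 h(z) = C1 + C2*erf(2^(1/4)*z/2)


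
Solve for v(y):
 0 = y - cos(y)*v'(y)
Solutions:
 v(y) = C1 + Integral(y/cos(y), y)


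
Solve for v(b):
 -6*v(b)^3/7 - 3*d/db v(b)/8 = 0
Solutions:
 v(b) = -sqrt(14)*sqrt(-1/(C1 - 16*b))/2
 v(b) = sqrt(14)*sqrt(-1/(C1 - 16*b))/2


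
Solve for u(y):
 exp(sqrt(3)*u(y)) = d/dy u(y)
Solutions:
 u(y) = sqrt(3)*(2*log(-1/(C1 + y)) - log(3))/6


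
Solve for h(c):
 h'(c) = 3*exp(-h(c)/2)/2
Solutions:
 h(c) = 2*log(C1 + 3*c/4)


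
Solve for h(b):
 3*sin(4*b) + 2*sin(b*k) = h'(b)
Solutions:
 h(b) = C1 - 3*cos(4*b)/4 - 2*cos(b*k)/k


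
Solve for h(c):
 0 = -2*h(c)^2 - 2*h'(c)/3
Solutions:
 h(c) = 1/(C1 + 3*c)


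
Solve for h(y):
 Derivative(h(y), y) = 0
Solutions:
 h(y) = C1


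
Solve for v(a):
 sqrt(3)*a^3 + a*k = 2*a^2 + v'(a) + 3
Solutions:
 v(a) = C1 + sqrt(3)*a^4/4 - 2*a^3/3 + a^2*k/2 - 3*a


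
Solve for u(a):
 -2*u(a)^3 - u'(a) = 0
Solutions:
 u(a) = -sqrt(2)*sqrt(-1/(C1 - 2*a))/2
 u(a) = sqrt(2)*sqrt(-1/(C1 - 2*a))/2


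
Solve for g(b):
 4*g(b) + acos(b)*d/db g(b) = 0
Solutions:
 g(b) = C1*exp(-4*Integral(1/acos(b), b))


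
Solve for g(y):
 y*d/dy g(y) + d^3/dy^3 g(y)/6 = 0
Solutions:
 g(y) = C1 + Integral(C2*airyai(-6^(1/3)*y) + C3*airybi(-6^(1/3)*y), y)


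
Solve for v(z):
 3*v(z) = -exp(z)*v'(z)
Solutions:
 v(z) = C1*exp(3*exp(-z))


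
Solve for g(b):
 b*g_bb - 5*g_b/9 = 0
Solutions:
 g(b) = C1 + C2*b^(14/9)


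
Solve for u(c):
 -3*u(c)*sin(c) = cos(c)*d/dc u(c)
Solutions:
 u(c) = C1*cos(c)^3


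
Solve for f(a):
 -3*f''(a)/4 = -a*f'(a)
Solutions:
 f(a) = C1 + C2*erfi(sqrt(6)*a/3)


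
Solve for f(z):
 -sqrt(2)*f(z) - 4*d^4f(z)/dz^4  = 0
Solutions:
 f(z) = (C1*sin(2^(1/8)*z/2) + C2*cos(2^(1/8)*z/2))*exp(-2^(1/8)*z/2) + (C3*sin(2^(1/8)*z/2) + C4*cos(2^(1/8)*z/2))*exp(2^(1/8)*z/2)


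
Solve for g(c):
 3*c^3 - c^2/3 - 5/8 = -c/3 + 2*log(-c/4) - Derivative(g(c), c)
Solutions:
 g(c) = C1 - 3*c^4/4 + c^3/9 - c^2/6 + 2*c*log(-c) + c*(-4*log(2) - 11/8)


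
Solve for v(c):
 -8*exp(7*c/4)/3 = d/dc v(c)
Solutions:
 v(c) = C1 - 32*exp(7*c/4)/21


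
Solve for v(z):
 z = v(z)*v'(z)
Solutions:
 v(z) = -sqrt(C1 + z^2)
 v(z) = sqrt(C1 + z^2)


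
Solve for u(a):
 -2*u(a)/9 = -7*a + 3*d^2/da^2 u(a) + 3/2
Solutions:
 u(a) = C1*sin(sqrt(6)*a/9) + C2*cos(sqrt(6)*a/9) + 63*a/2 - 27/4


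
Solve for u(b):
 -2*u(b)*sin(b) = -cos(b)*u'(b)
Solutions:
 u(b) = C1/cos(b)^2


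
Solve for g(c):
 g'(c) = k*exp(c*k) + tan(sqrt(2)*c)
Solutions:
 g(c) = C1 + k*Piecewise((exp(c*k)/k, Ne(k, 0)), (c, True)) - sqrt(2)*log(cos(sqrt(2)*c))/2


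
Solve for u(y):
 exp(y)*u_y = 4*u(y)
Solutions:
 u(y) = C1*exp(-4*exp(-y))


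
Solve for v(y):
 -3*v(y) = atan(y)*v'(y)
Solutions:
 v(y) = C1*exp(-3*Integral(1/atan(y), y))


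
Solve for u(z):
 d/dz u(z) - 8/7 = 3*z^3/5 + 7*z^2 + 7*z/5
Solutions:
 u(z) = C1 + 3*z^4/20 + 7*z^3/3 + 7*z^2/10 + 8*z/7


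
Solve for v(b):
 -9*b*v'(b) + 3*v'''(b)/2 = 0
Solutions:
 v(b) = C1 + Integral(C2*airyai(6^(1/3)*b) + C3*airybi(6^(1/3)*b), b)


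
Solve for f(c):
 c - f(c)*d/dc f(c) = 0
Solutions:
 f(c) = -sqrt(C1 + c^2)
 f(c) = sqrt(C1 + c^2)


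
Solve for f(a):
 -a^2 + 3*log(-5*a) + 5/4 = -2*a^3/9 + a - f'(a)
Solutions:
 f(a) = C1 - a^4/18 + a^3/3 + a^2/2 - 3*a*log(-a) + a*(7/4 - 3*log(5))


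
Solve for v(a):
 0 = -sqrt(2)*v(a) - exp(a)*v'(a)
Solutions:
 v(a) = C1*exp(sqrt(2)*exp(-a))


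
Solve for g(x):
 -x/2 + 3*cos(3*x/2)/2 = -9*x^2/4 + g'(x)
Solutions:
 g(x) = C1 + 3*x^3/4 - x^2/4 + sin(3*x/2)


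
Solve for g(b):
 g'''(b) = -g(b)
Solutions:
 g(b) = C3*exp(-b) + (C1*sin(sqrt(3)*b/2) + C2*cos(sqrt(3)*b/2))*exp(b/2)


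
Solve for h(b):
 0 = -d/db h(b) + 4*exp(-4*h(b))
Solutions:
 h(b) = log(-I*(C1 + 16*b)^(1/4))
 h(b) = log(I*(C1 + 16*b)^(1/4))
 h(b) = log(-(C1 + 16*b)^(1/4))
 h(b) = log(C1 + 16*b)/4


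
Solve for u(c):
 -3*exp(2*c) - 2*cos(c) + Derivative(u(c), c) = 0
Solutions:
 u(c) = C1 + 3*exp(2*c)/2 + 2*sin(c)


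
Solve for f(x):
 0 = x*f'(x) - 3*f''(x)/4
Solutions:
 f(x) = C1 + C2*erfi(sqrt(6)*x/3)


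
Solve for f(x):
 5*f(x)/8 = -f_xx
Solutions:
 f(x) = C1*sin(sqrt(10)*x/4) + C2*cos(sqrt(10)*x/4)


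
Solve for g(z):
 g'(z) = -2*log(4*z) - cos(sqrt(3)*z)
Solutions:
 g(z) = C1 - 2*z*log(z) - 4*z*log(2) + 2*z - sqrt(3)*sin(sqrt(3)*z)/3


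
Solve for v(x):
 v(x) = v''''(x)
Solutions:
 v(x) = C1*exp(-x) + C2*exp(x) + C3*sin(x) + C4*cos(x)


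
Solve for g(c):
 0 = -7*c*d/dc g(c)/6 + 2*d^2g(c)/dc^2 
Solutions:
 g(c) = C1 + C2*erfi(sqrt(42)*c/12)


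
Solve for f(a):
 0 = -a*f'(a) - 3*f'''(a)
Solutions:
 f(a) = C1 + Integral(C2*airyai(-3^(2/3)*a/3) + C3*airybi(-3^(2/3)*a/3), a)


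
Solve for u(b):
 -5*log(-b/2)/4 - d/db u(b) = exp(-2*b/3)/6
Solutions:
 u(b) = C1 - 5*b*log(-b)/4 + 5*b*(log(2) + 1)/4 + exp(-2*b/3)/4


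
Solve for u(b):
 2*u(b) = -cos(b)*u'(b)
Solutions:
 u(b) = C1*(sin(b) - 1)/(sin(b) + 1)


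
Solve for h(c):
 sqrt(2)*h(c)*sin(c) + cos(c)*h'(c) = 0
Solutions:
 h(c) = C1*cos(c)^(sqrt(2))


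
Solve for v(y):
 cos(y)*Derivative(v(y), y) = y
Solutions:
 v(y) = C1 + Integral(y/cos(y), y)


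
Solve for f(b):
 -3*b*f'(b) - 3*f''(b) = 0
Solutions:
 f(b) = C1 + C2*erf(sqrt(2)*b/2)


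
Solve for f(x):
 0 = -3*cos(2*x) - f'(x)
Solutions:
 f(x) = C1 - 3*sin(2*x)/2


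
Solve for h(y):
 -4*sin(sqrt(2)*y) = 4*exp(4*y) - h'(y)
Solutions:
 h(y) = C1 + exp(4*y) - 2*sqrt(2)*cos(sqrt(2)*y)


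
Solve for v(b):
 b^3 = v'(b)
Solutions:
 v(b) = C1 + b^4/4


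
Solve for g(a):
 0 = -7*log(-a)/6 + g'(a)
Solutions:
 g(a) = C1 + 7*a*log(-a)/6 - 7*a/6


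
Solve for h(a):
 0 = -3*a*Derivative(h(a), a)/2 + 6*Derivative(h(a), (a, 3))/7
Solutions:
 h(a) = C1 + Integral(C2*airyai(14^(1/3)*a/2) + C3*airybi(14^(1/3)*a/2), a)


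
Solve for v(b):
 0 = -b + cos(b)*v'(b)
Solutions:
 v(b) = C1 + Integral(b/cos(b), b)


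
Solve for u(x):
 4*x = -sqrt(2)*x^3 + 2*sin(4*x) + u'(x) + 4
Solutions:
 u(x) = C1 + sqrt(2)*x^4/4 + 2*x^2 - 4*x + cos(4*x)/2


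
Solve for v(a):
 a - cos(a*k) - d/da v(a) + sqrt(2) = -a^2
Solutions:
 v(a) = C1 + a^3/3 + a^2/2 + sqrt(2)*a - sin(a*k)/k


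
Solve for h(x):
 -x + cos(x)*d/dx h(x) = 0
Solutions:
 h(x) = C1 + Integral(x/cos(x), x)


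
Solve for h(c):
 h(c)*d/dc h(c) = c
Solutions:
 h(c) = -sqrt(C1 + c^2)
 h(c) = sqrt(C1 + c^2)


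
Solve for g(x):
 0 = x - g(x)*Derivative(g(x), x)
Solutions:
 g(x) = -sqrt(C1 + x^2)
 g(x) = sqrt(C1 + x^2)


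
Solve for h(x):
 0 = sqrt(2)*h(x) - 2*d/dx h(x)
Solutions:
 h(x) = C1*exp(sqrt(2)*x/2)


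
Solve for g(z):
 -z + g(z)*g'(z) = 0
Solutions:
 g(z) = -sqrt(C1 + z^2)
 g(z) = sqrt(C1 + z^2)


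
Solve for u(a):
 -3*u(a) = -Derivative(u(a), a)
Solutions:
 u(a) = C1*exp(3*a)


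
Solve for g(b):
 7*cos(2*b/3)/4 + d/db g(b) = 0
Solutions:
 g(b) = C1 - 21*sin(2*b/3)/8


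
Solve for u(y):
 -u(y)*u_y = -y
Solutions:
 u(y) = -sqrt(C1 + y^2)
 u(y) = sqrt(C1 + y^2)


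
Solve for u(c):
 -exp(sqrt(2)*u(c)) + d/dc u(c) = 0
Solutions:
 u(c) = sqrt(2)*(2*log(-1/(C1 + c)) - log(2))/4


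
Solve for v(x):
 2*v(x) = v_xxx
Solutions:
 v(x) = C3*exp(2^(1/3)*x) + (C1*sin(2^(1/3)*sqrt(3)*x/2) + C2*cos(2^(1/3)*sqrt(3)*x/2))*exp(-2^(1/3)*x/2)


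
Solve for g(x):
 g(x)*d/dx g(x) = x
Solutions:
 g(x) = -sqrt(C1 + x^2)
 g(x) = sqrt(C1 + x^2)


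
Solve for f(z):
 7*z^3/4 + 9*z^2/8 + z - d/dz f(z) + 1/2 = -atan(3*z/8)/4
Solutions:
 f(z) = C1 + 7*z^4/16 + 3*z^3/8 + z^2/2 + z*atan(3*z/8)/4 + z/2 - log(9*z^2 + 64)/3


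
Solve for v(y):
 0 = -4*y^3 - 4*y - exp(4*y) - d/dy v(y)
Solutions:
 v(y) = C1 - y^4 - 2*y^2 - exp(4*y)/4


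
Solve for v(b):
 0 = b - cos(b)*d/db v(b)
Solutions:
 v(b) = C1 + Integral(b/cos(b), b)


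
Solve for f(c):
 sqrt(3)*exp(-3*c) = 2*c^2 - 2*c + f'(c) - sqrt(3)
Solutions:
 f(c) = C1 - 2*c^3/3 + c^2 + sqrt(3)*c - sqrt(3)*exp(-3*c)/3


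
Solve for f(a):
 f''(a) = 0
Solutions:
 f(a) = C1 + C2*a


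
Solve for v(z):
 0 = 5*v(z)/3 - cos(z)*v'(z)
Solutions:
 v(z) = C1*(sin(z) + 1)^(5/6)/(sin(z) - 1)^(5/6)


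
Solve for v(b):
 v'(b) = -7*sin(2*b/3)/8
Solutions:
 v(b) = C1 + 21*cos(2*b/3)/16


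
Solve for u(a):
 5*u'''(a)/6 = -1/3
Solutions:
 u(a) = C1 + C2*a + C3*a^2 - a^3/15


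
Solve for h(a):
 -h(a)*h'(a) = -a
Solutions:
 h(a) = -sqrt(C1 + a^2)
 h(a) = sqrt(C1 + a^2)


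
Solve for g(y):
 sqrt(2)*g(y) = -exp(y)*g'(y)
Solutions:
 g(y) = C1*exp(sqrt(2)*exp(-y))


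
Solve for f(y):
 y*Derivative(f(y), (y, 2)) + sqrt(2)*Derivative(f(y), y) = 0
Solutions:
 f(y) = C1 + C2*y^(1 - sqrt(2))


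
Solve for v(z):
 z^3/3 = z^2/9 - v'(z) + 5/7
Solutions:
 v(z) = C1 - z^4/12 + z^3/27 + 5*z/7


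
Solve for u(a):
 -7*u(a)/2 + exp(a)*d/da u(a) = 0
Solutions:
 u(a) = C1*exp(-7*exp(-a)/2)


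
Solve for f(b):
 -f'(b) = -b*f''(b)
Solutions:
 f(b) = C1 + C2*b^2


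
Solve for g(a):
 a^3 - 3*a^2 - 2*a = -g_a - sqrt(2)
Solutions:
 g(a) = C1 - a^4/4 + a^3 + a^2 - sqrt(2)*a


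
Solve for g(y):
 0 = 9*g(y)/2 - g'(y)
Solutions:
 g(y) = C1*exp(9*y/2)


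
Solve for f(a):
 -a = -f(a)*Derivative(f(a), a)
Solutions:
 f(a) = -sqrt(C1 + a^2)
 f(a) = sqrt(C1 + a^2)


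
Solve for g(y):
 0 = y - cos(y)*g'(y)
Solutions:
 g(y) = C1 + Integral(y/cos(y), y)


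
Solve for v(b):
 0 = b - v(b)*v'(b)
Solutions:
 v(b) = -sqrt(C1 + b^2)
 v(b) = sqrt(C1 + b^2)


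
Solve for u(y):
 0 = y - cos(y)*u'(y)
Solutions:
 u(y) = C1 + Integral(y/cos(y), y)


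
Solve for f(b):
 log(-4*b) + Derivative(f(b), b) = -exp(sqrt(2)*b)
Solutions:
 f(b) = C1 - b*log(-b) + b*(1 - 2*log(2)) - sqrt(2)*exp(sqrt(2)*b)/2


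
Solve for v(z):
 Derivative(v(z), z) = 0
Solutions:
 v(z) = C1


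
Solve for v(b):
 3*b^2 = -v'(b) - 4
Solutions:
 v(b) = C1 - b^3 - 4*b


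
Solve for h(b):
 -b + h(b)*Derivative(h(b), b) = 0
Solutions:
 h(b) = -sqrt(C1 + b^2)
 h(b) = sqrt(C1 + b^2)


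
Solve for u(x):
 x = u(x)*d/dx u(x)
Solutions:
 u(x) = -sqrt(C1 + x^2)
 u(x) = sqrt(C1 + x^2)


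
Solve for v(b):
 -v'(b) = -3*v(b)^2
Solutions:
 v(b) = -1/(C1 + 3*b)


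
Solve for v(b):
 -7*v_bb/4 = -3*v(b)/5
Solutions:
 v(b) = C1*exp(-2*sqrt(105)*b/35) + C2*exp(2*sqrt(105)*b/35)


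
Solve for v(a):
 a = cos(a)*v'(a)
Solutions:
 v(a) = C1 + Integral(a/cos(a), a)


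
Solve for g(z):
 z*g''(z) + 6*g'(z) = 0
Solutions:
 g(z) = C1 + C2/z^5


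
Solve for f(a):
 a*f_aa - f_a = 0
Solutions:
 f(a) = C1 + C2*a^2


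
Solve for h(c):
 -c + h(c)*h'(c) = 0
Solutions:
 h(c) = -sqrt(C1 + c^2)
 h(c) = sqrt(C1 + c^2)


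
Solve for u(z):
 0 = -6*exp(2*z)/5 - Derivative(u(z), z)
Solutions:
 u(z) = C1 - 3*exp(2*z)/5


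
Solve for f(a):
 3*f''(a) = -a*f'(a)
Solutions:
 f(a) = C1 + C2*erf(sqrt(6)*a/6)


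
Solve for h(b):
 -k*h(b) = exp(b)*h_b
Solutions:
 h(b) = C1*exp(k*exp(-b))


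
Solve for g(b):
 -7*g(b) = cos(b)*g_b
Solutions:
 g(b) = C1*sqrt(sin(b) - 1)*(sin(b)^3 - 3*sin(b)^2 + 3*sin(b) - 1)/(sqrt(sin(b) + 1)*(sin(b)^3 + 3*sin(b)^2 + 3*sin(b) + 1))
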